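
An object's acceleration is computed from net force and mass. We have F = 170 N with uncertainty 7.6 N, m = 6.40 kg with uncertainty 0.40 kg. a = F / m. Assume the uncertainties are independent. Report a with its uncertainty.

a is a product of powers, so relative uncertainties combine in quadrature:
  (1·δF/F)² = (1×0.0447)² = 0.00200;  (-1·δm/m)² = (-1×0.0625)² = 0.00391
δa/a = √(0.00590) = 0.0768
a = 26.6 m/s^2, so δa = 0.0768 × 26.6 = 2.04 m/s^2.

26.6 ± 2.04 m/s^2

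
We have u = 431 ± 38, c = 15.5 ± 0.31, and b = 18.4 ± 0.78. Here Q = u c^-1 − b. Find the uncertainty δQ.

2.63

Let p = u·c^-1 = 27.8. δp/p = √((1·δu/u)² + (-1·δc/c)²) = √(0.00777 + 0.000400) = 0.0904, so δp = 2.51.
Q = p − b: δQ = √(δp² + δb²) = √(6.32 + 0.608) = 2.63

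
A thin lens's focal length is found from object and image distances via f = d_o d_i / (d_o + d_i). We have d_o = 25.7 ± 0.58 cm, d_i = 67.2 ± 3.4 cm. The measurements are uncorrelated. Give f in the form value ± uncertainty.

∂f/∂d_o = (d_i/(d_o+d_i))² = 0.523;  ∂f/∂d_i = (d_o/(d_o+d_i))² = 0.0765
δf = √((∂f/∂d_o · δd_o)² + (∂f/∂d_i · δd_i)²) = √(0.0921 + 0.0677) = 0.400 cm
f = 18.6 cm.

18.6 ± 0.400 cm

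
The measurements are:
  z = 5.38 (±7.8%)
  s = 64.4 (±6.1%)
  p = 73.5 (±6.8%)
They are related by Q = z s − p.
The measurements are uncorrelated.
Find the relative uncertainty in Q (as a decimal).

0.127

Let w = z·s = 346. δw/w = √((1·δz/z)² + (1·δs/s)²) = √(0.00608 + 0.00372) = 0.0990, so δw = 34.3.
Q = w − p: δQ = √(δw² + δp²) = √(1180 + 25.0) = 34.7
Q = 273, so δQ/Q = 34.7/273 = 0.127.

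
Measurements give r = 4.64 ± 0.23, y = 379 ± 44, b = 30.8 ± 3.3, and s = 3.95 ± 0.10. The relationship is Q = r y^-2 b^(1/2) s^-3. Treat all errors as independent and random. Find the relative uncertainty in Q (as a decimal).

0.255

Each factor contributes (exponent × relative error)² to (δQ/Q)²:
  (1·δr/r)² = (1×0.0496)² = 0.00246;  (-2·δy/y)² = (-2×0.116)² = 0.0539;  (½·δb/b)² = (0.5×0.107)² = 0.00287;  (-3·δs/s)² = (-3×0.0253)² = 0.00577
δQ/Q = √(0.0650) = 0.255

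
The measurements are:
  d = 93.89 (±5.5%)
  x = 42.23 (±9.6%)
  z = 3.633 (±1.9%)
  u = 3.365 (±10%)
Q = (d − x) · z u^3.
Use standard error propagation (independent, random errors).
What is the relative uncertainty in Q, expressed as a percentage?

Let w = d − x = 51.66. δw = √(δd² + δx²) = √(26.7 + 16.4) = 6.57, so δw/w = 0.127.
Q is then a monomial in w, z, u:
δQ/Q = √((δw/w)² + (1·δz/z)² + (3·δu/u)²) = √(0.0162 + 0.000361 + 0.0900) = 0.326

32.6%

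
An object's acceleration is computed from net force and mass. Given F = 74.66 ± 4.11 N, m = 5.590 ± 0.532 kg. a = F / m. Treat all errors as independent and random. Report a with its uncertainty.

Since a is a product/quotient, work with relative uncertainties:
  (1·δF/F)² = (1×0.0550)² = 0.00303;  (-1·δm/m)² = (-1×0.0952)² = 0.00906
δa/a = √(0.0121) = 0.110
a = 13.36 m/s^2, so δa = 0.110 × 13.36 = 1.47 m/s^2.

13.36 ± 1.47 m/s^2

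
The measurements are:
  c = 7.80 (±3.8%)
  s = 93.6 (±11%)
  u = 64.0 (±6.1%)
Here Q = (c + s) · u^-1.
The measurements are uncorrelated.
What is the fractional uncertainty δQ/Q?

0.118

Let w = c + s = 101. δw = √(δc² + δs²) = √(0.0879 + 106) = 10.3, so δw/w = 0.102.
Q is then a monomial in w, u:
δQ/Q = √((δw/w)² + (-1·δu/u)²) = √(0.0103 + 0.00372) = 0.118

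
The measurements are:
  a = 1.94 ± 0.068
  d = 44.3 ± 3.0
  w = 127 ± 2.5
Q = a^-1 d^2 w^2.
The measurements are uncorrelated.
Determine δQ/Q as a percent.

14.5%

For a monomial Q ∝ a^-1, d^2, w^2, fractional errors add in quadrature:
  (-1·δa/a)² = (-1×0.0351)² = 0.00123;  (2·δd/d)² = (2×0.0677)² = 0.0183;  (2·δw/w)² = (2×0.0197)² = 0.00155
δQ/Q = √(0.0211) = 0.145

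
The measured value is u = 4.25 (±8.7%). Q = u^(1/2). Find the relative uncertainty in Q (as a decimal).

Q ∝ u^(1/2), so δQ/Q = |½| · δu/u = 0.5 × 0.0870 = 0.0435.

0.0435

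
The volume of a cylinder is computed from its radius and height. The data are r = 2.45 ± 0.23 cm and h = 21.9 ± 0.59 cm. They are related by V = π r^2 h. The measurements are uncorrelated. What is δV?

Each factor contributes (exponent × relative error)² to (δV/V)²:
  (2·δr/r)² = (2×0.0939)² = 0.0353;  (1·δh/h)² = (1×0.0269)² = 0.000726
δV/V = √(0.0360) = 0.190
V = 413 cm^3, so δV = 0.190 × 413 = 78.3 cm^3.

78.3 cm^3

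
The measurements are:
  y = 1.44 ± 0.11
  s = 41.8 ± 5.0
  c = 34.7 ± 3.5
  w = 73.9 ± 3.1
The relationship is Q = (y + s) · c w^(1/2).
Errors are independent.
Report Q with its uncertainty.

12900 ± 2000

Let u = y + s = 43.2. δu = √(δy² + δs²) = √(0.0121 + 25.0) = 5.00, so δu/u = 0.116.
Q is then a monomial in u, c, w:
δQ/Q = √((δu/u)² + (1·δc/c)² + (½·δw/w)²) = √(0.0134 + 0.0102 + 0.000440) = 0.155
Q = 12900, so δQ = 0.155 × 12900 = 2000.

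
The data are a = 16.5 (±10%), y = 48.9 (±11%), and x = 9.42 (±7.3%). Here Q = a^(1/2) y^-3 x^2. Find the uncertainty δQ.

0.00112

Each factor contributes (exponent × relative error)² to (δQ/Q)²:
  (½·δa/a)² = (0.5×0.100)² = 0.00250;  (-3·δy/y)² = (-3×0.110)² = 0.109;  (2·δx/x)² = (2×0.0730)² = 0.0213
δQ/Q = √(0.133) = 0.364
Q = 0.00308, so δQ = 0.364 × 0.00308 = 0.00112.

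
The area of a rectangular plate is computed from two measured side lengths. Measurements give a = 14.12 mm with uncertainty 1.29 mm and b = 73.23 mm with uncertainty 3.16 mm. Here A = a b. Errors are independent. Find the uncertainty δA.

Products/powers → add relative errors in quadrature, weighted by exponent:
  (1·δa/a)² = (1×0.0914)² = 0.00835;  (1·δb/b)² = (1×0.0432)² = 0.00186
δA/A = √(0.0102) = 0.101
A = 1034 mm^2, so δA = 0.101 × 1034 = 104 mm^2.

104 mm^2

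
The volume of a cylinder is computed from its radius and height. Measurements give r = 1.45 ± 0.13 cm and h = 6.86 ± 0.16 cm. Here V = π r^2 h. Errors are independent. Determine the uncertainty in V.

8.19 cm^3

For a monomial V ∝ r^2, h, fractional errors add in quadrature:
  (2·δr/r)² = (2×0.0897)² = 0.0322;  (1·δh/h)² = (1×0.0233)² = 0.000544
δV/V = √(0.0327) = 0.181
V = 45.3 cm^3, so δV = 0.181 × 45.3 = 8.19 cm^3.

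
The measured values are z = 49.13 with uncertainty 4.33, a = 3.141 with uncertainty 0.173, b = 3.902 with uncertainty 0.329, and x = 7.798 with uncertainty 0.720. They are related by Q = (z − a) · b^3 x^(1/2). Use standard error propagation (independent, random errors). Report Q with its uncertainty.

7630 ± 2090

Let u = z − a = 45.99. δu = √(δz² + δa²) = √(18.7 + 0.0299) = 4.33, so δu/u = 0.0942.
Q is then a monomial in u, b, x:
δQ/Q = √((δu/u)² + (3·δb/b)² + (½·δx/x)²) = √(0.00888 + 0.0640 + 0.00213) = 0.274
Q = 7630, so δQ = 0.274 × 7630 = 2090.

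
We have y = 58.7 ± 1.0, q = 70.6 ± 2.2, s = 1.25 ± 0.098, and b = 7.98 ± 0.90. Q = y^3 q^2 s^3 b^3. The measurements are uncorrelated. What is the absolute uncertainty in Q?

4.2e+11

For a monomial Q ∝ y^3, q^2, s^3, b^3, fractional errors add in quadrature:
  (3·δy/y)² = (3×0.0170)² = 0.00261;  (2·δq/q)² = (2×0.0312)² = 0.00388;  (3·δs/s)² = (3×0.0784)² = 0.0553;  (3·δb/b)² = (3×0.113)² = 0.114
δQ/Q = √(0.176) = 0.420
Q = 1e+12, so δQ = 0.420 × 1e+12 = 4.2e+11.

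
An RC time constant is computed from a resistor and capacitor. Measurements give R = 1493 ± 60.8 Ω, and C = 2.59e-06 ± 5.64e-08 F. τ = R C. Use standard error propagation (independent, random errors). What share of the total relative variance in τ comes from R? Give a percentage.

(δτ/τ)² = (1·δR/R)² + (1·δC/C)²
  R term: (1×0.0407)² = 0.00166
  C term: (1×0.0218)² = 0.000474
Total = 0.00213. Share from R = 0.00166/0.00213 = 0.778.

77.8%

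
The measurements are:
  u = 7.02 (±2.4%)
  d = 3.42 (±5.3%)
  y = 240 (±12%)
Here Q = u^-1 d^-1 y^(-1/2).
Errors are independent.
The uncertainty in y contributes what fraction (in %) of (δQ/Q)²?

51.5%

(δQ/Q)² = (-1·δu/u)² + (-1·δd/d)² + (−½·δy/y)²
  u term: (-1×0.0240)² = 0.000576
  d term: (-1×0.0530)² = 0.00281
  y term: (-0.5×0.120)² = 0.00360
Total = 0.00698. Share from y = 0.00360/0.00698 = 0.515.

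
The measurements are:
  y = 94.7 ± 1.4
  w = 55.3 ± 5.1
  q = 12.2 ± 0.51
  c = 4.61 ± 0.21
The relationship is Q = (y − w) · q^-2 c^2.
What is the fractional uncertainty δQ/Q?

0.183

Let u = y − w = 39.4. δu = √(δy² + δw²) = √(1.96 + 26.0) = 5.29, so δu/u = 0.134.
Q is then a monomial in u, q, c:
δQ/Q = √((δu/u)² + (-2·δq/q)² + (2·δc/c)²) = √(0.0180 + 0.00699 + 0.00830) = 0.183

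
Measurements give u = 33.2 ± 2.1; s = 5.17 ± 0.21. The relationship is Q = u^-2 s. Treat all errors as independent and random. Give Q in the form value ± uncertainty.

0.00469 ± 0.000623

For a monomial Q ∝ u^-2, s, fractional errors add in quadrature:
  (-2·δu/u)² = (-2×0.0633)² = 0.0160;  (1·δs/s)² = (1×0.0406)² = 0.00165
δQ/Q = √(0.0177) = 0.133
Q = 0.00469, so δQ = 0.133 × 0.00469 = 0.000623.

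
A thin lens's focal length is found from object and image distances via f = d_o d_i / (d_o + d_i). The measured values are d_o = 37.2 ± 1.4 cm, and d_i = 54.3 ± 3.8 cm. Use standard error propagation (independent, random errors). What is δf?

0.798 cm

∂f/∂d_o = (d_i/(d_o+d_i))² = 0.352;  ∂f/∂d_i = (d_o/(d_o+d_i))² = 0.165
δf = √((∂f/∂d_o · δd_o)² + (∂f/∂d_i · δd_i)²) = √(0.243 + 0.395) = 0.798 cm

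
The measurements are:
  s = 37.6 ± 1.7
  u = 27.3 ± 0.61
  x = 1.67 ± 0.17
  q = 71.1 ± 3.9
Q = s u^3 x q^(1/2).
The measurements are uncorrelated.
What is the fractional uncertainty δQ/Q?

Since Q is a product/quotient, work with relative uncertainties:
  (1·δs/s)² = (1×0.0452)² = 0.00204;  (3·δu/u)² = (3×0.0223)² = 0.00449;  (1·δx/x)² = (1×0.102)² = 0.0104;  (½·δq/q)² = (0.5×0.0549)² = 0.000752
δQ/Q = √(0.0177) = 0.133

0.133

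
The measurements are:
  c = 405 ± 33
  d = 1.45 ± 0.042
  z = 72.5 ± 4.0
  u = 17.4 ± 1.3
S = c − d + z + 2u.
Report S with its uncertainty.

511 ± 33.3

Each term contributes (cᵢ δxᵢ)² to (δS)²:
  (δc)² = 1090;  (δd)² = 0.00176;  (δz)² = 16.0;  (2·δu)² = 6.76
δS = √(1110) = 33.3
S = 511.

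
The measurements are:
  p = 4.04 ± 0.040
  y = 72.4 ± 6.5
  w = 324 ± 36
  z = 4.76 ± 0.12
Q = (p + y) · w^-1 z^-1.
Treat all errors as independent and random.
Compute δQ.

0.00705

Let u = p + y = 76.4. δu = √(δp² + δy²) = √(0.00160 + 42.2) = 6.50, so δu/u = 0.0850.
Q is then a monomial in u, w, z:
δQ/Q = √((δu/u)² + (-1·δw/w)² + (-1·δz/z)²) = √(0.00723 + 0.0123 + 0.000636) = 0.142
Q = 0.0496, so δQ = 0.142 × 0.0496 = 0.00705.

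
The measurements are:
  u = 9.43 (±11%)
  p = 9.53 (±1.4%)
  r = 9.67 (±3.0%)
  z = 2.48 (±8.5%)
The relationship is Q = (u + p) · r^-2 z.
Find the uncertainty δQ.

0.0592

Let w = u + p = 19.0. δw = √(δu² + δp²) = √(1.08 + 0.0178) = 1.05, so δw/w = 0.0552.
Q is then a monomial in w, r, z:
δQ/Q = √((δw/w)² + (-2·δr/r)² + (1·δz/z)²) = √(0.00304 + 0.00360 + 0.00723) = 0.118
Q = 0.503, so δQ = 0.118 × 0.503 = 0.0592.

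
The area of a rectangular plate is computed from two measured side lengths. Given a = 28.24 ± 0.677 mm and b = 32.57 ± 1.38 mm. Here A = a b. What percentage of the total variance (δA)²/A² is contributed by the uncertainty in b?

(δA/A)² = (1·δa/a)² + (1·δb/b)²
  a term: (1×0.0240)² = 0.000575
  b term: (1×0.0424)² = 0.00180
Total = 0.00237. Share from b = 0.00180/0.00237 = 0.758.

75.8%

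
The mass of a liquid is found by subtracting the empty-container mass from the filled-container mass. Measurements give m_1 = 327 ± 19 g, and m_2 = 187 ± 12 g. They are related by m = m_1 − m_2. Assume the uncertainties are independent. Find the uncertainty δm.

22.5 g

m is a linear combination, so absolute uncertainties add in quadrature:
  (δm_1)² = 361;  (δm_2)² = 144
δm = √(505) = 22.5 g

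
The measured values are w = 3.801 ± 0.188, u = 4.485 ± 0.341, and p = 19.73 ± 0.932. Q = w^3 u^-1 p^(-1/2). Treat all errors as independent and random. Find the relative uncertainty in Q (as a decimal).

For a monomial Q ∝ w^3, u^-1, p^(-1/2), fractional errors add in quadrature:
  (3·δw/w)² = (3×0.0495)² = 0.0220;  (-1·δu/u)² = (-1×0.0760)² = 0.00578;  (−½·δp/p)² = (-0.5×0.0472)² = 0.000558
δQ/Q = √(0.0284) = 0.168

0.168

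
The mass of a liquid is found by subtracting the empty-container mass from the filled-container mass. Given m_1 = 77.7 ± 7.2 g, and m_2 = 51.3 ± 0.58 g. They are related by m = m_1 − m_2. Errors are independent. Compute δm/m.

0.274

m is a linear combination, so absolute uncertainties add in quadrature:
  (δm_1)² = 51.8;  (δm_2)² = 0.336
δm = √(52.2) = 7.22 g
m = 26.4 g, so δm/m = 7.22/26.4 = 0.274.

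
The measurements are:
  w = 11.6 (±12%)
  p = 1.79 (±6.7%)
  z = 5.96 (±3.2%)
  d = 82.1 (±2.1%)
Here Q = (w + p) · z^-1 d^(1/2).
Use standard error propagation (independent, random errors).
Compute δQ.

Let u = w + p = 13.4. δu = √(δw² + δp²) = √(1.94 + 0.0144) = 1.40, so δu/u = 0.104.
Q is then a monomial in u, z, d:
δQ/Q = √((δu/u)² + (-1·δz/z)² + (½·δd/d)²) = √(0.0109 + 0.00102 + 0.000110) = 0.110
Q = 20.4, so δQ = 0.110 × 20.4 = 2.23.

2.23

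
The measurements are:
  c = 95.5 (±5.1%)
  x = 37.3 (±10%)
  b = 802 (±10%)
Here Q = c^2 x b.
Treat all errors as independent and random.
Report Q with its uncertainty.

(2.73 ± 0.476) × 10^8

Relative error in a monomial: (δQ/Q)² = Σ (nᵢ · δxᵢ/xᵢ)².
  (2·δc/c)² = (2×0.0510)² = 0.0104;  (1·δx/x)² = (1×0.100)² = 0.0100;  (1·δb/b)² = (1×0.100)² = 0.0100
δQ/Q = √(0.0304) = 0.174
Q = 2.73e+08, so δQ = 0.174 × 2.73e+08 = 4.76e+07.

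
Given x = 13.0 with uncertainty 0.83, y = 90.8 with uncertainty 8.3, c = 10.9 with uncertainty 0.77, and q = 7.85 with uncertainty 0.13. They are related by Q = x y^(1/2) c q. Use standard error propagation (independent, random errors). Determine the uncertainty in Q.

1130

Q is a product of powers, so relative uncertainties combine in quadrature:
  (1·δx/x)² = (1×0.0638)² = 0.00408;  (½·δy/y)² = (0.5×0.0914)² = 0.00209;  (1·δc/c)² = (1×0.0706)² = 0.00499;  (1·δq/q)² = (1×0.0166)² = 0.000274
δQ/Q = √(0.0114) = 0.107
Q = 10600, so δQ = 0.107 × 10600 = 1130.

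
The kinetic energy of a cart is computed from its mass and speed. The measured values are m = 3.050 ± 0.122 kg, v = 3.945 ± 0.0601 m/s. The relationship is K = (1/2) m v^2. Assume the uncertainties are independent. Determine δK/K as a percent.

Relative error in a monomial: (δK/K)² = Σ (nᵢ · δxᵢ/xᵢ)².
  (1·δm/m)² = (1×0.0400)² = 0.00160;  (2·δv/v)² = (2×0.0152)² = 0.000928
δK/K = √(0.00253) = 0.0503

5.03%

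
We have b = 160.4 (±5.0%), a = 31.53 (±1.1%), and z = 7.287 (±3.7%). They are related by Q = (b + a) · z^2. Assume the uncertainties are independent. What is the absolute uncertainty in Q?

866

Let u = b + a = 191.9. δu = √(δb² + δa²) = √(64.3 + 0.120) = 8.03, so δu/u = 0.0418.
Q is then a monomial in u, z:
δQ/Q = √((δu/u)² + (2·δz/z)²) = √(0.00175 + 0.00548) = 0.0850
Q = 10190, so δQ = 0.0850 × 10190 = 866.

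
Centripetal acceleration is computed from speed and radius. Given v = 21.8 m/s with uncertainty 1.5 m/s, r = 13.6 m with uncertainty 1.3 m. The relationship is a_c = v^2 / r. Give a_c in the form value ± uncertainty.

a_c is a product of powers, so relative uncertainties combine in quadrature:
  (2·δv/v)² = (2×0.0688)² = 0.0189;  (-1·δr/r)² = (-1×0.0956)² = 0.00914
δa_c/a_c = √(0.0281) = 0.168
a_c = 34.9 m/s^2, so δa_c = 0.168 × 34.9 = 5.86 m/s^2.

34.9 ± 5.86 m/s^2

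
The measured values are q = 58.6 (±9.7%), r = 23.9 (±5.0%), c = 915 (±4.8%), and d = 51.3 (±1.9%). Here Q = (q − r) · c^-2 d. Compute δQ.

Let u = q − r = 34.7. δu = √(δq² + δr²) = √(32.3 + 1.43) = 5.81, so δu/u = 0.167.
Q is then a monomial in u, c, d:
δQ/Q = √((δu/u)² + (-2·δc/c)² + (1·δd/d)²) = √(0.0280 + 0.00922 + 0.000361) = 0.194
Q = 0.00213, so δQ = 0.194 × 0.00213 = 0.000412.

0.000412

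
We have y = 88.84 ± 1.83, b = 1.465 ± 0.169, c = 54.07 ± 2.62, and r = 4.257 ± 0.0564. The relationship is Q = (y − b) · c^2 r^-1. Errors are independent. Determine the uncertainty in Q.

6000

Let u = y − b = 87.38. δu = √(δy² + δb²) = √(3.35 + 0.0286) = 1.84, so δu/u = 0.0210.
Q is then a monomial in u, c, r:
δQ/Q = √((δu/u)² + (2·δc/c)² + (-1·δr/r)²) = √(0.000442 + 0.00939 + 0.000176) = 0.100
Q = 60010, so δQ = 0.100 × 60010 = 6000.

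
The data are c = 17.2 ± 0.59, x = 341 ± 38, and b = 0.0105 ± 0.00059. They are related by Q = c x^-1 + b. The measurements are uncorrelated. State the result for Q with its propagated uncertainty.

Let p = c·x^-1 = 0.0504. δp/p = √((1·δc/c)² + (-1·δx/x)²) = √(0.00118 + 0.0124) = 0.117, so δp = 0.00588.
Q = p + b: δQ = √(δp² + δb²) = √(3.46e-05 + 3.48e-07) = 0.00591
Q = 0.0609.

0.0609 ± 0.00591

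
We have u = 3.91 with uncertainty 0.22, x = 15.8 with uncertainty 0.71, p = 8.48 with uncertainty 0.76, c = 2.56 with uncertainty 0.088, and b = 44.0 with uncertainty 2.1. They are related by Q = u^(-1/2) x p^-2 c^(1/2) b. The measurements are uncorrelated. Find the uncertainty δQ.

Since Q is a product/quotient, work with relative uncertainties:
  (−½·δu/u)² = (-0.5×0.0563)² = 0.000791;  (1·δx/x)² = (1×0.0449)² = 0.00202;  (-2·δp/p)² = (-2×0.0896)² = 0.0321;  (½·δc/c)² = (0.5×0.0344)² = 0.000295;  (1·δb/b)² = (1×0.0477)² = 0.00228
δQ/Q = √(0.0375) = 0.194
Q = 7.82, so δQ = 0.194 × 7.82 = 1.52.

1.52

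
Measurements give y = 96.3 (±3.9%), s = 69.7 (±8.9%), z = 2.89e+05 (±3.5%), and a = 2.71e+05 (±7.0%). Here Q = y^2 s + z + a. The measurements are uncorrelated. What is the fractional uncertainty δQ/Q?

Let p = y^2·s = 6.46e+05. δp/p = √((2·δy/y)² + (1·δs/s)²) = √(0.00608 + 0.00792) = 0.118, so δp = 76500.
Q = p + z + a: δQ = √(δp² + δz² + δa²) = √(5.85e+09 + 1.02e+08 + 3.6e+08) = 79500
Q = 1.21e+06, so δQ/Q = 79500/1.21e+06 = 0.0659.

0.0659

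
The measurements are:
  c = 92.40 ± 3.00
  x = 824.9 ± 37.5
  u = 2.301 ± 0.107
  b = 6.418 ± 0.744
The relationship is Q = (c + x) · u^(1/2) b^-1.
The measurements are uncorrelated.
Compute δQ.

Let w = c + x = 917.3. δw = √(δc² + δx²) = √(9.00 + 1410) = 37.6, so δw/w = 0.0410.
Q is then a monomial in w, u, b:
δQ/Q = √((δw/w)² + (½·δu/u)² + (-1·δb/b)²) = √(0.00168 + 0.000541 + 0.0134) = 0.125
Q = 216.8, so δQ = 0.125 × 216.8 = 27.1.

27.1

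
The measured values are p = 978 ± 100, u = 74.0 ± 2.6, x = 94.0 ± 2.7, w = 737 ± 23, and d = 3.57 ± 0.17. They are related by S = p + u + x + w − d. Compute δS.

S is a linear combination, so absolute uncertainties add in quadrature:
  (δp)² = 10000;  (δu)² = 6.76;  (δx)² = 7.29;  (δw)² = 529;  (δd)² = 0.0289
δS = √(10500) = 103

103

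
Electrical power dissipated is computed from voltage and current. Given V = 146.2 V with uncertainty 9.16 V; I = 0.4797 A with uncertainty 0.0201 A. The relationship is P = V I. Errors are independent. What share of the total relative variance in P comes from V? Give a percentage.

(δP/P)² = (1·δV/V)² + (1·δI/I)²
  V term: (1×0.0627)² = 0.00393
  I term: (1×0.0419)² = 0.00176
Total = 0.00568. Share from V = 0.00393/0.00568 = 0.691.

69.1%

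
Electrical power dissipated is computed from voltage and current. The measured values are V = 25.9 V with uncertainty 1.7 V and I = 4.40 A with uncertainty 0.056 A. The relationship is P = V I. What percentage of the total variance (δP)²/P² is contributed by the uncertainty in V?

96.4%

(δP/P)² = (1·δV/V)² + (1·δI/I)²
  V term: (1×0.0656)² = 0.00431
  I term: (1×0.0127)² = 0.000162
Total = 0.00447. Share from V = 0.00431/0.00447 = 0.964.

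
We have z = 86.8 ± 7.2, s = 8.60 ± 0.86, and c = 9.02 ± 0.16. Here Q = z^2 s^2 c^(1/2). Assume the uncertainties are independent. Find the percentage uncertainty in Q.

Relative error in a monomial: (δQ/Q)² = Σ (nᵢ · δxᵢ/xᵢ)².
  (2·δz/z)² = (2×0.0829)² = 0.0275;  (2·δs/s)² = (2×0.100)² = 0.0400;  (½·δc/c)² = (0.5×0.0177)² = 7.87e-05
δQ/Q = √(0.0676) = 0.260

26.0%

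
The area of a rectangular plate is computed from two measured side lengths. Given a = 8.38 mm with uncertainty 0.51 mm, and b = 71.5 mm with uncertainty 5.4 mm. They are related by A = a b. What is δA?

58.1 mm^2

Relative error in a monomial: (δA/A)² = Σ (nᵢ · δxᵢ/xᵢ)².
  (1·δa/a)² = (1×0.0609)² = 0.00370;  (1·δb/b)² = (1×0.0755)² = 0.00570
δA/A = √(0.00941) = 0.0970
A = 599 mm^2, so δA = 0.0970 × 599 = 58.1 mm^2.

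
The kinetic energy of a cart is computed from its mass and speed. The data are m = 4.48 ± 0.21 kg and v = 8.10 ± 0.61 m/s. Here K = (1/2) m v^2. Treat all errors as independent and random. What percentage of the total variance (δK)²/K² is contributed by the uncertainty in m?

(δK/K)² = (1·δm/m)² + (2·δv/v)²
  m term: (1×0.0469)² = 0.00220
  v term: (2×0.0753)² = 0.0227
Total = 0.0249. Share from m = 0.00220/0.0249 = 0.0883.

8.83%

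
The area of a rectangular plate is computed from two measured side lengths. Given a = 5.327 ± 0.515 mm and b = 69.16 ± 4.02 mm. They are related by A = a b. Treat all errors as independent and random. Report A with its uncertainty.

Relative error in a monomial: (δA/A)² = Σ (nᵢ · δxᵢ/xᵢ)².
  (1·δa/a)² = (1×0.0967)² = 0.00935;  (1·δb/b)² = (1×0.0581)² = 0.00338
δA/A = √(0.0127) = 0.113
A = 368.4 mm^2, so δA = 0.113 × 368.4 = 41.6 mm^2.

368.4 ± 41.6 mm^2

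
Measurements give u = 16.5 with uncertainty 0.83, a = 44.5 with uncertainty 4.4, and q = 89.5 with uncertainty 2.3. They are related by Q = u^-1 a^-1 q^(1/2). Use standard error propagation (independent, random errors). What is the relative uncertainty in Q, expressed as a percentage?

11.2%

Since Q is a product/quotient, work with relative uncertainties:
  (-1·δu/u)² = (-1×0.0503)² = 0.00253;  (-1·δa/a)² = (-1×0.0989)² = 0.00978;  (½·δq/q)² = (0.5×0.0257)² = 0.000165
δQ/Q = √(0.0125) = 0.112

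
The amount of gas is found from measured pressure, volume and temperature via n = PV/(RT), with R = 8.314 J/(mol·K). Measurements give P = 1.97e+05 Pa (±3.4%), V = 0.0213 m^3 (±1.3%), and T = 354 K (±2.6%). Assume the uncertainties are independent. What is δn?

0.0638 mol

Products/powers → add relative errors in quadrature, weighted by exponent:
  (1·δP/P)² = (1×0.0340)² = 0.00116;  (1·δV/V)² = (1×0.0130)² = 0.000169;  (-1·δT/T)² = (-1×0.0260)² = 0.000676
δn/n = √(0.00200) = 0.0447
n = 1.43 mol, so δn = 0.0447 × 1.43 = 0.0638 mol.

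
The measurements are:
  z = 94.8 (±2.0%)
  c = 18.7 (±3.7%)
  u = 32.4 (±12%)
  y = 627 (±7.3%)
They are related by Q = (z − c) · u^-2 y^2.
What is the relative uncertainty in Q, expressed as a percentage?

Let w = z − c = 76.1. δw = √(δz² + δc²) = √(3.59 + 0.479) = 2.02, so δw/w = 0.0265.
Q is then a monomial in w, u, y:
δQ/Q = √((δw/w)² + (-2·δu/u)² + (2·δy/y)²) = √(0.000703 + 0.0576 + 0.0213) = 0.282

28.2%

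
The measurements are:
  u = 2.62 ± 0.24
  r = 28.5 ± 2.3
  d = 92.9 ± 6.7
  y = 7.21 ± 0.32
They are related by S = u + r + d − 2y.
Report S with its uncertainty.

110 ± 7.12

Each term contributes (cᵢ δxᵢ)² to (δS)²:
  (δu)² = 0.0576;  (δr)² = 5.29;  (δd)² = 44.9;  (2·δy)² = 0.410
δS = √(50.6) = 7.12
S = 110.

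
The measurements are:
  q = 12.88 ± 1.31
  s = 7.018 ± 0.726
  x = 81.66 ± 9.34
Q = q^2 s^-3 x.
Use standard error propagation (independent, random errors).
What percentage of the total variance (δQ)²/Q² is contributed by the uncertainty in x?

(δQ/Q)² = (2·δq/q)² + (-3·δs/s)² + (1·δx/x)²
  q term: (2×0.102)² = 0.0414
  s term: (-3×0.103)² = 0.0963
  x term: (1×0.114)² = 0.0131
Total = 0.151. Share from x = 0.0131/0.151 = 0.0868.

8.68%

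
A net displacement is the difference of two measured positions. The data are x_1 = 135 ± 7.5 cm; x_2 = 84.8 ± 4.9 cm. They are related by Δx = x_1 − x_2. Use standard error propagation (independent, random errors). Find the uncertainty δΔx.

Sums and differences: (δΔx)² = Σ (cᵢ δxᵢ)².
  (δx_1)² = 56.2;  (δx_2)² = 24.0
δΔx = √(80.3) = 8.96 cm

8.96 cm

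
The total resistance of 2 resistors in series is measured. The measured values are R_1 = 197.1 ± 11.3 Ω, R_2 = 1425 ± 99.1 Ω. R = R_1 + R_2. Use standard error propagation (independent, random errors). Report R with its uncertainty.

Each term contributes (cᵢ δxᵢ)² to (δR)²:
  (δR_1)² = 128;  (δR_2)² = 9820
δR = √(9950) = 99.7 Ω
R = 1622 Ω.

1622 ± 99.7 Ω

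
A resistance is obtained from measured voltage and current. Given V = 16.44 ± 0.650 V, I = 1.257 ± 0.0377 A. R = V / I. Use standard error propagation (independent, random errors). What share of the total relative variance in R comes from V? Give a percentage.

63.5%

(δR/R)² = (1·δV/V)² + (-1·δI/I)²
  V term: (1×0.0395)² = 0.00156
  I term: (-1×0.0300)² = 0.000900
Total = 0.00246. Share from V = 0.00156/0.00246 = 0.635.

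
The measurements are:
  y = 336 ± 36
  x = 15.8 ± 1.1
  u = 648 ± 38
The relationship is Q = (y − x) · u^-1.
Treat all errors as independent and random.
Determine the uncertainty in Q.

Let w = y − x = 320. δw = √(δy² + δx²) = √(1300 + 1.21) = 36.0, so δw/w = 0.112.
Q is then a monomial in w, u:
δQ/Q = √((δw/w)² + (-1·δu/u)²) = √(0.0127 + 0.00344) = 0.127
Q = 0.494, so δQ = 0.127 × 0.494 = 0.0627.

0.0627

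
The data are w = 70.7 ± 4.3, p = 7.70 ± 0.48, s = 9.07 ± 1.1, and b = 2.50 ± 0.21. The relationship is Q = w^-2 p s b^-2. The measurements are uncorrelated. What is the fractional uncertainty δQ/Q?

0.248

Each factor contributes (exponent × relative error)² to (δQ/Q)²:
  (-2·δw/w)² = (-2×0.0608)² = 0.0148;  (1·δp/p)² = (1×0.0623)² = 0.00389;  (1·δs/s)² = (1×0.121)² = 0.0147;  (-2·δb/b)² = (-2×0.0840)² = 0.0282
δQ/Q = √(0.0616) = 0.248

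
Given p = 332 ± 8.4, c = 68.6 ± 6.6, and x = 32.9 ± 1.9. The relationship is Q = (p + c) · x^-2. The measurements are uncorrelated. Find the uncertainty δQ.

Let u = p + c = 401. δu = √(δp² + δc²) = √(70.6 + 43.6) = 10.7, so δu/u = 0.0267.
Q is then a monomial in u, x:
δQ/Q = √((δu/u)² + (-2·δx/x)²) = √(0.000711 + 0.0133) = 0.119
Q = 0.370, so δQ = 0.119 × 0.370 = 0.0439.

0.0439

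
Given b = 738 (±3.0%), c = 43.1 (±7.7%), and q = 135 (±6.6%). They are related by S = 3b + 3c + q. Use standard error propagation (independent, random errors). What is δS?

For a sum/difference, combine absolute errors in quadrature:
  (3·δb)² = 4410;  (3·δc)² = 99.1;  (δq)² = 79.4
δS = √(4590) = 67.8

67.8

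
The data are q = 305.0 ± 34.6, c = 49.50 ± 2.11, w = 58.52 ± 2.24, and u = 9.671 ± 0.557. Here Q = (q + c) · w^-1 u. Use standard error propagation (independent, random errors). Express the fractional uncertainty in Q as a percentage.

12.0%

Let h = q + c = 354.5. δh = √(δq² + δc²) = √(1200 + 4.45) = 34.7, so δh/h = 0.0978.
Q is then a monomial in h, w, u:
δQ/Q = √((δh/h)² + (-1·δw/w)² + (1·δu/u)²) = √(0.00956 + 0.00147 + 0.00332) = 0.120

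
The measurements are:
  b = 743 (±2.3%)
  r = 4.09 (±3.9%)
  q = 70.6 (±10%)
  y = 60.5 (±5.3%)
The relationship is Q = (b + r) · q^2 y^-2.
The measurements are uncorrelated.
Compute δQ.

Let u = b + r = 747. δu = √(δb² + δr²) = √(292 + 0.0254) = 17.1, so δu/u = 0.0229.
Q is then a monomial in u, q, y:
δQ/Q = √((δu/u)² + (2·δq/q)² + (-2·δy/y)²) = √(0.000523 + 0.0400 + 0.0112) = 0.228
Q = 1020, so δQ = 0.228 × 1020 = 231.

231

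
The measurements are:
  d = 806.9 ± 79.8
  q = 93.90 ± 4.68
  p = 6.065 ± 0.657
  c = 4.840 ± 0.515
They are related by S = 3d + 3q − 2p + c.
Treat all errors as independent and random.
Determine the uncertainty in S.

Sums and differences: (δS)² = Σ (cᵢ δxᵢ)².
  (3·δd)² = 57300;  (3·δq)² = 197;  (2·δp)² = 1.73;  (δc)² = 0.265
δS = √(57500) = 240

240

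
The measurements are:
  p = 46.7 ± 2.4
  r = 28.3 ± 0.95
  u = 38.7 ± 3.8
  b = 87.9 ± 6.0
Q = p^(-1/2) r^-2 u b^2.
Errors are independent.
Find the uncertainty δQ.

9.99

For a monomial Q ∝ p^(-1/2), r^-2, u, b^2, fractional errors add in quadrature:
  (−½·δp/p)² = (-0.5×0.0514)² = 0.000660;  (-2·δr/r)² = (-2×0.0336)² = 0.00451;  (1·δu/u)² = (1×0.0982)² = 0.00964;  (2·δb/b)² = (2×0.0683)² = 0.0186
δQ/Q = √(0.0334) = 0.183
Q = 54.6, so δQ = 0.183 × 54.6 = 9.99.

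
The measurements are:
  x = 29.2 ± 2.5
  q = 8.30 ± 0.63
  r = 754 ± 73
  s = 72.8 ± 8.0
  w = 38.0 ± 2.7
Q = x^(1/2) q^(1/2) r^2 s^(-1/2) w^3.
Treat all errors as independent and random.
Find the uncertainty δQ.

1.7e+10

Since Q is a product/quotient, work with relative uncertainties:
  (½·δx/x)² = (0.5×0.0856)² = 0.00183;  (½·δq/q)² = (0.5×0.0759)² = 0.00144;  (2·δr/r)² = (2×0.0968)² = 0.0375;  (−½·δs/s)² = (-0.5×0.110)² = 0.00302;  (3·δw/w)² = (3×0.0711)² = 0.0454
δQ/Q = √(0.0892) = 0.299
Q = 5.69e+10, so δQ = 0.299 × 5.69e+10 = 1.7e+10.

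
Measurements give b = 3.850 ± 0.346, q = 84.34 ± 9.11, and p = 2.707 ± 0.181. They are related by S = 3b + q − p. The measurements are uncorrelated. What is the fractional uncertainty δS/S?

Each term contributes (cᵢ δxᵢ)² to (δS)²:
  (3·δb)² = 1.08;  (δq)² = 83.0;  (δp)² = 0.0328
δS = √(84.1) = 9.17
S = 93.18, so δS/S = 9.17/93.18 = 0.0984.

0.0984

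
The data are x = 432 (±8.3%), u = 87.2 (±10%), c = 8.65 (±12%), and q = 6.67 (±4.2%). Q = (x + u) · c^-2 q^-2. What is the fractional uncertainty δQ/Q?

Let w = x + u = 519. δw = √(δx² + δu²) = √(1290 + 76.0) = 36.9, so δw/w = 0.0711.
Q is then a monomial in w, c, q:
δQ/Q = √((δw/w)² + (-2·δc/c)² + (-2·δq/q)²) = √(0.00505 + 0.0576 + 0.00706) = 0.264

0.264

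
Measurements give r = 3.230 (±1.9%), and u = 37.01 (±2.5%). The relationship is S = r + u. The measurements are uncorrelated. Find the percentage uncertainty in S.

2.30%

For a sum/difference, combine absolute errors in quadrature:
  (δr)² = 0.00377;  (δu)² = 0.856
δS = √(0.860) = 0.927
S = 40.24, so δS/S = 0.927/40.24 = 0.0230.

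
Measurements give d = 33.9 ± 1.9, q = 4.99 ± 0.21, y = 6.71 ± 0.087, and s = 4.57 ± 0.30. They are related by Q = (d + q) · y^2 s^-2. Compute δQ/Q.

Let u = d + q = 38.9. δu = √(δd² + δq²) = √(3.61 + 0.0441) = 1.91, so δu/u = 0.0492.
Q is then a monomial in u, y, s:
δQ/Q = √((δu/u)² + (2·δy/y)² + (-2·δs/s)²) = √(0.00242 + 0.000672 + 0.0172) = 0.143

0.143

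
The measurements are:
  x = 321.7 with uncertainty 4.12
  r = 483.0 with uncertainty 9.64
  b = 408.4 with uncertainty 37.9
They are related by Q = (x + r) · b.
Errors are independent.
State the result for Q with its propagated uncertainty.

Let u = x + r = 804.7. δu = √(δx² + δr²) = √(17.0 + 92.9) = 10.5, so δu/u = 0.0130.
Q is then a monomial in u, b:
δQ/Q = √((δu/u)² + (1·δb/b)²) = √(0.000170 + 0.00861) = 0.0937
Q = 328600, so δQ = 0.0937 × 328600 = 30800.

328600 ± 30800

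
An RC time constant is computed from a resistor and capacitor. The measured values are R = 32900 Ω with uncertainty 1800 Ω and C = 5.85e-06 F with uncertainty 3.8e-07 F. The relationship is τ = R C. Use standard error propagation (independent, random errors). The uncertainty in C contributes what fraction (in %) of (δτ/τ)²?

(δτ/τ)² = (1·δR/R)² + (1·δC/C)²
  R term: (1×0.0547)² = 0.00299
  C term: (1×0.0650)² = 0.00422
Total = 0.00721. Share from C = 0.00422/0.00721 = 0.585.

58.5%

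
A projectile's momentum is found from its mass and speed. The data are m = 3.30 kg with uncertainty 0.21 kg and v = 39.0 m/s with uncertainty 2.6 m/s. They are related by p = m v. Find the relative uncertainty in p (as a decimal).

For a monomial p ∝ m, v, fractional errors add in quadrature:
  (1·δm/m)² = (1×0.0636)² = 0.00405;  (1·δv/v)² = (1×0.0667)² = 0.00444
δp/p = √(0.00849) = 0.0922

0.0922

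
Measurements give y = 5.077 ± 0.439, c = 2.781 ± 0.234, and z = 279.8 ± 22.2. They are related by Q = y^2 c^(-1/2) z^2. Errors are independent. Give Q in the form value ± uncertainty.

Each factor contributes (exponent × relative error)² to (δQ/Q)²:
  (2·δy/y)² = (2×0.0865)² = 0.0299;  (−½·δc/c)² = (-0.5×0.0841)² = 0.00177;  (2·δz/z)² = (2×0.0793)² = 0.0252
δQ/Q = √(0.0569) = 0.238
Q = 1.21e+06, so δQ = 0.238 × 1.21e+06 = 2.89e+05.

(1.210 ± 0.289) × 10^6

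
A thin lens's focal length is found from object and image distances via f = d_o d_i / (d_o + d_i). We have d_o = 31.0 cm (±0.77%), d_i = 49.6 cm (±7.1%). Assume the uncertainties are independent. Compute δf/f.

∂f/∂d_o = (d_i/(d_o+d_i))² = 0.379;  ∂f/∂d_i = (d_o/(d_o+d_i))² = 0.148
δf = √((∂f/∂d_o · δd_o)² + (∂f/∂d_i · δd_i)²) = √(0.00817 + 0.271) = 0.529 cm
f = 19.1 cm, so δf/f = 0.529/19.1 = 0.0277.

0.0277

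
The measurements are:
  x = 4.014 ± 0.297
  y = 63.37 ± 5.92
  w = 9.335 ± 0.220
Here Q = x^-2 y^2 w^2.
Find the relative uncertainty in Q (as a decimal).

0.243

Q is a product of powers, so relative uncertainties combine in quadrature:
  (-2·δx/x)² = (-2×0.0740)² = 0.0219;  (2·δy/y)² = (2×0.0934)² = 0.0349;  (2·δw/w)² = (2×0.0236)² = 0.00222
δQ/Q = √(0.0590) = 0.243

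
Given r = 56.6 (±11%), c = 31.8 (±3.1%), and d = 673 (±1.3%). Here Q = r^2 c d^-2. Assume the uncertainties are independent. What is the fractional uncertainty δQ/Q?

0.224

Q is a product of powers, so relative uncertainties combine in quadrature:
  (2·δr/r)² = (2×0.110)² = 0.0484;  (1·δc/c)² = (1×0.0310)² = 0.000961;  (-2·δd/d)² = (-2×0.0130)² = 0.000676
δQ/Q = √(0.0500) = 0.224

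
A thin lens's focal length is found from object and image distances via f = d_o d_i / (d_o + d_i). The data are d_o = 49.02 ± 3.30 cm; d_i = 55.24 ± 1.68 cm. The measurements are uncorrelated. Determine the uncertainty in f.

0.998 cm

∂f/∂d_o = (d_i/(d_o+d_i))² = 0.281;  ∂f/∂d_i = (d_o/(d_o+d_i))² = 0.221
δf = √((∂f/∂d_o · δd_o)² + (∂f/∂d_i · δd_i)²) = √(0.858 + 0.138) = 0.998 cm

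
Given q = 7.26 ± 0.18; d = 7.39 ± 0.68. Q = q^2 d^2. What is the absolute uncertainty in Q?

Each factor contributes (exponent × relative error)² to (δQ/Q)²:
  (2·δq/q)² = (2×0.0248)² = 0.00246;  (2·δd/d)² = (2×0.0920)² = 0.0339
δQ/Q = √(0.0363) = 0.191
Q = 2880, so δQ = 0.191 × 2880 = 549.

549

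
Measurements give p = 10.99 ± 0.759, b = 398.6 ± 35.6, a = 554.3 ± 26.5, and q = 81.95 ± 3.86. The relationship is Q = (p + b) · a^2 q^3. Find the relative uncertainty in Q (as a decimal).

0.191

Let u = p + b = 409.6. δu = √(δp² + δb²) = √(0.576 + 1270) = 35.6, so δu/u = 0.0869.
Q is then a monomial in u, a, q:
δQ/Q = √((δu/u)² + (2·δa/a)² + (3·δq/q)²) = √(0.00756 + 0.00914 + 0.0200) = 0.191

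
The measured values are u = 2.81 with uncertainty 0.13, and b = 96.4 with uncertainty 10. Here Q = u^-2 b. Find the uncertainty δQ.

Products/powers → add relative errors in quadrature, weighted by exponent:
  (-2·δu/u)² = (-2×0.0463)² = 0.00856;  (1·δb/b)² = (1×0.104)² = 0.0108
δQ/Q = √(0.0193) = 0.139
Q = 12.2, so δQ = 0.139 × 12.2 = 1.70.

1.70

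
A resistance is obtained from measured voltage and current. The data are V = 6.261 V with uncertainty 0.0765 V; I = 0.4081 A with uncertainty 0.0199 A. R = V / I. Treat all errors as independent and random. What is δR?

0.771 Ω

R is a product of powers, so relative uncertainties combine in quadrature:
  (1·δV/V)² = (1×0.0122)² = 0.000149;  (-1·δI/I)² = (-1×0.0488)² = 0.00238
δR/R = √(0.00253) = 0.0503
R = 15.34 Ω, so δR = 0.0503 × 15.34 = 0.771 Ω.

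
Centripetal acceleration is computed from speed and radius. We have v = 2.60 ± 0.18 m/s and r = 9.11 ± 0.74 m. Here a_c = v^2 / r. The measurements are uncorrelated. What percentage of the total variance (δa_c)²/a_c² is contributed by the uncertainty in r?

(δa_c/a_c)² = (2·δv/v)² + (-1·δr/r)²
  v term: (2×0.0692)² = 0.0192
  r term: (-1×0.0812)² = 0.00660
Total = 0.0258. Share from r = 0.00660/0.0258 = 0.256.

25.6%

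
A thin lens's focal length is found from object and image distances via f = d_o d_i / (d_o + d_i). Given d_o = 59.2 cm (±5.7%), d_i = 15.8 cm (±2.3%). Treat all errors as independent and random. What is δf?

0.271 cm

∂f/∂d_o = (d_i/(d_o+d_i))² = 0.0444;  ∂f/∂d_i = (d_o/(d_o+d_i))² = 0.623
δf = √((∂f/∂d_o · δd_o)² + (∂f/∂d_i · δd_i)²) = √(0.0224 + 0.0513) = 0.271 cm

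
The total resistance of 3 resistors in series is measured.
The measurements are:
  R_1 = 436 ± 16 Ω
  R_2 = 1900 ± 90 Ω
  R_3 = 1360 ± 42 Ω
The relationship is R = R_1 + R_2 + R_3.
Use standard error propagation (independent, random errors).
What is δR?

101 Ω

Absolute uncertainties add in quadrature for a linear combination:
  (δR_1)² = 256;  (δR_2)² = 8100;  (δR_3)² = 1760
δR = √(10100) = 101 Ω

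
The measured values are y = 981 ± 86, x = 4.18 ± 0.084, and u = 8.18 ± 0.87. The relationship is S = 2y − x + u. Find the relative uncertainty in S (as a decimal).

Absolute uncertainties add in quadrature for a linear combination:
  (2·δy)² = 29600;  (δx)² = 0.00706;  (δu)² = 0.757
δS = √(29600) = 172
S = 1970, so δS/S = 172/1970 = 0.0875.

0.0875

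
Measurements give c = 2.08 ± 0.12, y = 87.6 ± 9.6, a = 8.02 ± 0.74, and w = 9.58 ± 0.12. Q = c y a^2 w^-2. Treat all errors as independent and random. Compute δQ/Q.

0.224

Products/powers → add relative errors in quadrature, weighted by exponent:
  (1·δc/c)² = (1×0.0577)² = 0.00333;  (1·δy/y)² = (1×0.110)² = 0.0120;  (2·δa/a)² = (2×0.0923)² = 0.0341;  (-2·δw/w)² = (-2×0.0125)² = 0.000628
δQ/Q = √(0.0500) = 0.224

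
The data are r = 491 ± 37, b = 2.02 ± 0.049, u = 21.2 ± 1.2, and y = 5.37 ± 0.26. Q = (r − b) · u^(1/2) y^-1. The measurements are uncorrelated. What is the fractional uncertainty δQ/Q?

0.0942

Let w = r − b = 489. δw = √(δr² + δb²) = √(1370 + 0.00240) = 37.0, so δw/w = 0.0757.
Q is then a monomial in w, u, y:
δQ/Q = √((δw/w)² + (½·δu/u)² + (-1·δy/y)²) = √(0.00573 + 0.000801 + 0.00234) = 0.0942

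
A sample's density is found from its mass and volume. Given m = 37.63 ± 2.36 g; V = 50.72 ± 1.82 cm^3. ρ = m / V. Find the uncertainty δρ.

For a monomial ρ ∝ m, V^-1, fractional errors add in quadrature:
  (1·δm/m)² = (1×0.0627)² = 0.00393;  (-1·δV/V)² = (-1×0.0359)² = 0.00129
δρ/ρ = √(0.00522) = 0.0723
ρ = 0.7419 g/cm^3, so δρ = 0.0723 × 0.7419 = 0.0536 g/cm^3.

0.0536 g/cm^3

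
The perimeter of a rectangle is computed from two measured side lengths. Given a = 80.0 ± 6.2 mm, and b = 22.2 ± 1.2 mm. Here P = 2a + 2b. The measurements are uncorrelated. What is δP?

Absolute uncertainties add in quadrature for a linear combination:
  (2·δa)² = 154;  (2·δb)² = 5.76
δP = √(160) = 12.6 mm

12.6 mm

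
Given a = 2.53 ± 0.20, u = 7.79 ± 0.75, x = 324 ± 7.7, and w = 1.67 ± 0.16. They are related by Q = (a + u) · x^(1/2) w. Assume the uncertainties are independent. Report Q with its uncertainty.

Let h = a + u = 10.3. δh = √(δa² + δu²) = √(0.0400 + 0.562) = 0.776, so δh/h = 0.0752.
Q is then a monomial in h, x, w:
δQ/Q = √((δh/h)² + (½·δx/x)² + (1·δw/w)²) = √(0.00566 + 0.000141 + 0.00918) = 0.122
Q = 310, so δQ = 0.122 × 310 = 38.0.

310 ± 38.0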